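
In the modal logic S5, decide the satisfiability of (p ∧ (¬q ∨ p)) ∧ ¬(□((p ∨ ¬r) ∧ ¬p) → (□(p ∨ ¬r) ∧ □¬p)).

Unsatisfiable (every branch closes)

1. (p ∧ (¬q ∨ p)) ∧ ¬(□((p ∨ ¬r) ∧ ¬p) → (□(p ∨ ¬r) ∧ □¬p)), u
2. p ∧ (¬q ∨ p), u
3. ¬(□((p ∨ ¬r) ∧ ¬p) → (□(p ∨ ¬r) ∧ □¬p)), u
4. p, u
5. ¬q ∨ p, u
6. □((p ∨ ¬r) ∧ ¬p), u
7. ¬(□(p ∨ ¬r) ∧ □¬p), u
8. (p ∨ ¬r) ∧ ¬p, u
9. p ∨ ¬r, u
10. ¬p, u
Accessibility: uRu
Branch closes: p and ¬p both at u.
(One branch shown.) All branches close.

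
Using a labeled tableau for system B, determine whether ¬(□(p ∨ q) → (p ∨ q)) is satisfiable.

Unsatisfiable (every branch closes)

1. ¬(□(p ∨ q) → (p ∨ q)), u
2. □(p ∨ q), u   [¬→-rule on 1]
3. ¬(p ∨ q), u   [¬→-rule on 1]
4. ¬p, u   [¬∨-rule on 3]
5. ¬q, u   [¬∨-rule on 3]
6. p ∨ q, u   [□-rule on 2 via uRu]
7. q, u   [∨-rule on 6 (branches; this branch)]
Accessibility: uRu
Branch closes: q and ¬q both at u.
All branches of the tableau close; one closing branch shown above.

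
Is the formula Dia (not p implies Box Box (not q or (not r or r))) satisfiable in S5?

1. Dia (not p implies Box Box (not q or (not r or r))), 0
2. not p implies Box Box (not q or (not r or r)), 1
3. Box Box (not q or (not r or r)), 1
4. Box (not q or (not r or r)), 0
5. Box (not q or (not r or r)), 1
6. not q or (not r or r), 0
7. not q or (not r or r), 1
8. not r or r, 0
9. not r or r, 1
10. r, 0
11. r, 1
Accessibility: 0R0, 0R1, 1R0, 1R1

Satisfiable (open branch found)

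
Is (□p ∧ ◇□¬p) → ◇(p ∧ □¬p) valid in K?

Tableau for the negation ¬((□p ∧ ◇□¬p) → ◇(p ∧ □¬p)):
1. ¬((□p ∧ ◇□¬p) → ◇(p ∧ □¬p)), u
2. □p ∧ ◇□¬p, u
3. ¬◇(p ∧ □¬p), u
4. □p, u
5. ◇□¬p, u
6. □¬p, v
7. ¬(p ∧ □¬p), v
8. p, v
9. ¬□¬p, v
10. p, w
11. ¬p, w
Accessibility: uRv, vRw
Branch closes: p and ¬p both at w.
All branches of the negation close; one closing branch shown above.

Valid in K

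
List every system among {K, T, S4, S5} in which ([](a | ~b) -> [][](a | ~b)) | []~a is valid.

T-tableau for the negation ~(([](a | ~b) -> [][](a | ~b)) | []~a):
1. ~(([](a | ~b) -> [][](a | ~b)) | []~a), u
2. ~([](a | ~b) -> [][](a | ~b)), u   [~|-rule on 1]
3. ~[]~a, u   [~|-rule on 1]
4. [](a | ~b), u   [~->-rule on 2]
5. ~[][](a | ~b), u   [~->-rule on 2]
6. a | ~b, u   [[]-rule on 4 via uRu]
7. ~b, u   [|-rule on 6 (branches; this branch)]
8. a, v   [~[]-rule on 3: fresh world v, uRv]
9. a | ~b, v   [[]-rule on 4 via uRv]
10. ~b, v   [|-rule on 9 (branches; this branch)]
11. ~[](a | ~b), w   [~[]-rule on 5: fresh world w, uRw]
12. a | ~b, w   [[]-rule on 4 via uRw]
13. ~b, w   [|-rule on 12 (branches; this branch)]
14. ~(a | ~b), x   [~[]-rule on 11: fresh world x, wRx]
15. ~a, x   [~|-rule on 14]
16. b, x   [~|-rule on 14]
Accessibility: uRu, uRv, uRw, vRv, wRw, wRx, xRx
Complete open branch: countermodel on a T-frame, so not valid in T, nor in K (the same frame is also a K-frame).
S4-tableau for the negation ~(([](a | ~b) -> [][](a | ~b)) | []~a):
1. ~(([](a | ~b) -> [][](a | ~b)) | []~a), u
2. ~([](a | ~b) -> [][](a | ~b)), u   [~|-rule on 1]
3. ~[]~a, u   [~|-rule on 1]
4. [](a | ~b), u   [~->-rule on 2]
5. ~[][](a | ~b), u   [~->-rule on 2]
6. a | ~b, u   [[]-rule on 4 via uRu]
7. ~b, u   [|-rule on 6 (branches; this branch)]
8. a, v   [~[]-rule on 3: fresh world v, uRv]
9. a | ~b, v   [[]-rule on 4 via uRv]
10. ~b, v   [|-rule on 9 (branches; this branch)]
11. ~[](a | ~b), w   [~[]-rule on 5: fresh world w, uRw]
12. a | ~b, w   [[]-rule on 4 via uRw]
13. ~b, w   [|-rule on 12 (branches; this branch)]
14. ~(a | ~b), x   [~[]-rule on 11: fresh world x, wRx]
15. ~a, x   [~|-rule on 14]
16. b, x   [~|-rule on 14]
17. a | ~b, x   [[]-rule on 4 via uRx]
18. ~b, x   [|-rule on 17 (branches; this branch)]
Accessibility: uRu, uRv, uRw, uRx, vRv, wRw, wRx, xRx
Branch closes: b and ~b both at x.
Every branch closes (one shown): valid in S4, hence also in S5 (every theorem of S4 is a theorem of S5).

S4, S5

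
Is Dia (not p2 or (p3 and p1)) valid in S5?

Tableau for the negation not Dia (not p2 or (p3 and p1)):
1. not Dia (not p2 or (p3 and p1)), u
2. not (not p2 or (p3 and p1)), u   [neg-Dia-rule on 1 via uRu]
3. p2, u   [neg-or-rule on 2]
4. not (p3 and p1), u   [neg-or-rule on 2]
5. not p1, u   [neg-and-rule on 4 (branches; this branch)]
Accessibility: uRu
The negation has an open branch (countermodel exists).

Not valid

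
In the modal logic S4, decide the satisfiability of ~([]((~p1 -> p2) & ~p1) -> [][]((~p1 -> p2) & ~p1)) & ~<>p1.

1. ~([]((~p1 -> p2) & ~p1) -> [][]((~p1 -> p2) & ~p1)) & ~<>p1, u
2. ~([]((~p1 -> p2) & ~p1) -> [][]((~p1 -> p2) & ~p1)), u   [&-rule on 1]
3. ~<>p1, u   [&-rule on 1]
4. []((~p1 -> p2) & ~p1), u   [~->-rule on 2]
5. ~[][]((~p1 -> p2) & ~p1), u   [~->-rule on 2]
6. ~p1, u   [~<>-rule on 3 via uRu]
7. (~p1 -> p2) & ~p1, u   [[]-rule on 4 via uRu]
8. ~p1 -> p2, u   [&-rule on 7]
9. p2, u   [->-rule on 8 (branches; this branch)]
10. ~[]((~p1 -> p2) & ~p1), v   [~[]-rule on 5: fresh world v, uRv]
11. ~p1, v   [~<>-rule on 3 via uRv]
12. (~p1 -> p2) & ~p1, v   [[]-rule on 4 via uRv]
13. ~p1 -> p2, v   [&-rule on 12]
14. p2, v   [->-rule on 13 (branches; this branch)]
15. ~((~p1 -> p2) & ~p1), w   [~[]-rule on 10: fresh world w, vRw]
16. ~p1, w   [~<>-rule on 3 via uRw]
17. (~p1 -> p2) & ~p1, w   [[]-rule on 4 via uRw]
18. ~p1 -> p2, w   [&-rule on 17]
19. ~(~p1 -> p2), w   [~&-rule on 15 (branches; this branch)]
20. ~p2, w   [~->-rule on 19]
21. p2, w   [->-rule on 18 (branches; this branch)]
Accessibility: uRu, uRv, uRw, vRv, vRw, wRw
Branch closes: p2 and ~p2 both at w.
Every branch closes; the branch above is one of them.

No, unsatisfiable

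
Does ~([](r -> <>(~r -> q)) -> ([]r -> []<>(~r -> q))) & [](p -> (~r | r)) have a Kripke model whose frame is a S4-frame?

Unsatisfiable (every branch closes)

1. ~([](r -> <>(~r -> q)) -> ([]r -> []<>(~r -> q))) & [](p -> (~r | r)), 0
2. ~([](r -> <>(~r -> q)) -> ([]r -> []<>(~r -> q))), 0   [&-rule on 1]
3. [](p -> (~r | r)), 0   [&-rule on 1]
4. [](r -> <>(~r -> q)), 0   [~->-rule on 2]
5. ~([]r -> []<>(~r -> q)), 0   [~->-rule on 2]
6. []r, 0   [~->-rule on 5]
7. ~[]<>(~r -> q), 0   [~->-rule on 5]
8. p -> (~r | r), 0   [[]-rule on 3 via 0R0]
9. r -> <>(~r -> q), 0   [[]-rule on 4 via 0R0]
10. r, 0   [[]-rule on 6 via 0R0]
11. ~r | r, 0   [->-rule on 8 (branches; this branch)]
12. <>(~r -> q), 0   [->-rule on 9 (branches; this branch)]
13. ~<>(~r -> q), 1   [~[]-rule on 7: fresh world 1, 0R1]
14. p -> (~r | r), 1   [[]-rule on 3 via 0R1]
15. r -> <>(~r -> q), 1   [[]-rule on 4 via 0R1]
16. r, 1   [[]-rule on 6 via 0R1]
17. ~(~r -> q), 1   [~<>-rule on 13 via 1R1]
18. ~r, 1   [~->-rule on 17]
19. ~q, 1   [~->-rule on 17]
Accessibility: 0R0, 0R1, 1R1
Branch closes: r and ~r both at 1.
(One branch shown.) All branches close.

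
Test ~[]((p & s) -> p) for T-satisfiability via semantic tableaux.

1. ~[]((p & s) -> p), 0
2. ~((p & s) -> p), 1
3. p & s, 1
4. ~p, 1
5. p, 1
6. s, 1
Accessibility: 0R0, 0R1, 1R1
Branch closes: p and ~p both at 1.
(One branch shown.) All branches close.

Unsatisfiable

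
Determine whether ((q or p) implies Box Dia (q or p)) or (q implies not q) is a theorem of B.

Valid in B

Tableau for the negation not (((q or p) implies Box Dia (q or p)) or (q implies not q)):
1. not (((q or p) implies Box Dia (q or p)) or (q implies not q)), 0
2. not ((q or p) implies Box Dia (q or p)), 0   [neg-or-rule on 1]
3. not (q implies not q), 0   [neg-or-rule on 1]
4. q or p, 0   [neg-implies-rule on 2]
5. not Box Dia (q or p), 0   [neg-implies-rule on 2]
6. q, 0   [neg-implies-rule on 3]
7. p, 0   [or-rule on 4 (branches; this branch)]
8. not Dia (q or p), 1   [neg-Box-rule on 5: fresh world 1, 0R1]
9. not (q or p), 0   [neg-Dia-rule on 8 via 1R0]
10. not q, 0   [neg-or-rule on 9]
11. not p, 0   [neg-or-rule on 9]
Accessibility: 0R0, 0R1, 1R0, 1R1
Branch closes: q and not q both at 0.
Every branch of the negation's tableau closes; the branch above is one of them.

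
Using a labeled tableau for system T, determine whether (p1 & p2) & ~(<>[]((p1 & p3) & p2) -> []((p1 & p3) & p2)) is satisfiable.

Yes, satisfiable

1. (p1 & p2) & ~(<>[]((p1 & p3) & p2) -> []((p1 & p3) & p2)), u
2. p1 & p2, u   [&-rule on 1]
3. ~(<>[]((p1 & p3) & p2) -> []((p1 & p3) & p2)), u   [&-rule on 1]
4. p1, u   [&-rule on 2]
5. p2, u   [&-rule on 2]
6. <>[]((p1 & p3) & p2), u   [~->-rule on 3]
7. ~[]((p1 & p3) & p2), u   [~->-rule on 3]
8. []((p1 & p3) & p2), v   [<>-rule on 6: fresh world v, uRv]
9. (p1 & p3) & p2, v   [[]-rule on 8 via vRv]
10. p1 & p3, v   [&-rule on 9]
11. p2, v   [&-rule on 9]
12. p1, v   [&-rule on 10]
13. p3, v   [&-rule on 10]
14. ~((p1 & p3) & p2), w   [~[]-rule on 7: fresh world w, uRw]
15. ~p2, w   [~&-rule on 14 (branches; this branch)]
Accessibility: uRu, uRv, uRw, vRv, wRw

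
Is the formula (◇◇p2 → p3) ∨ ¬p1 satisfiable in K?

Satisfiable

1. (◇◇p2 → p3) ∨ ¬p1, u
2. ¬p1, u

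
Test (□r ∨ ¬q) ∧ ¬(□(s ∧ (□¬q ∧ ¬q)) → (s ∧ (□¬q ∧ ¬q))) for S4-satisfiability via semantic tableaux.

1. (□r ∨ ¬q) ∧ ¬(□(s ∧ (□¬q ∧ ¬q)) → (s ∧ (□¬q ∧ ¬q))), u
2. □r ∨ ¬q, u
3. ¬(□(s ∧ (□¬q ∧ ¬q)) → (s ∧ (□¬q ∧ ¬q))), u
4. □(s ∧ (□¬q ∧ ¬q)), u
5. ¬(s ∧ (□¬q ∧ ¬q)), u
6. s ∧ (□¬q ∧ ¬q), u
7. s, u
8. □¬q ∧ ¬q, u
9. □¬q, u
10. ¬q, u
11. □r, u
12. r, u
13. ¬(□¬q ∧ ¬q), u
14. ¬□¬q, u
15. q, v
16. s ∧ (□¬q ∧ ¬q), v
17. s, v
18. □¬q ∧ ¬q, v
19. □¬q, v
20. ¬q, v
Accessibility: uRu, uRv, vRv
Branch closes: q and ¬q both at v.
(One branch shown.) All branches close.

Unsatisfiable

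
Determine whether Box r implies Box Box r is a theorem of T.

Tableau for the negation not (Box r implies Box Box r):
1. not (Box r implies Box Box r), w0
2. Box r, w0
3. not Box Box r, w0
4. r, w0
5. not Box r, w1
6. r, w1
7. not r, w2
Accessibility: w0Rw0, w0Rw1, w1Rw1, w1Rw2, w2Rw2
The negation has an open branch (countermodel exists).

Invalid (countermodel exists)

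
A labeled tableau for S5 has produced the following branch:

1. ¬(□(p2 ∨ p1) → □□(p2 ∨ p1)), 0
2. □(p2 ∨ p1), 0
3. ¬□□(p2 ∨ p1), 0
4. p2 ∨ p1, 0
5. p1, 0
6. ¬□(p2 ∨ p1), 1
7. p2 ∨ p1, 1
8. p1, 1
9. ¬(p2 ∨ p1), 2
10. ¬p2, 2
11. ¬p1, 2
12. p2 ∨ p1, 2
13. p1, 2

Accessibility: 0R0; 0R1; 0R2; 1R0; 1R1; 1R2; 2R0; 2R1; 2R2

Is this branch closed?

Both p1 and ¬p1 appear at 2.

Closed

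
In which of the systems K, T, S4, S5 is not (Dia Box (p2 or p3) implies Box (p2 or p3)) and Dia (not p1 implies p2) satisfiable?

K, T, S4

S5-tableau for the formula:
1. not (Dia Box (p2 or p3) implies Box (p2 or p3)) and Dia (not p1 implies p2), w0
2. not (Dia Box (p2 or p3) implies Box (p2 or p3)), w0   [and-rule on 1]
3. Dia (not p1 implies p2), w0   [and-rule on 1]
4. Dia Box (p2 or p3), w0   [neg-implies-rule on 2]
5. not Box (p2 or p3), w0   [neg-implies-rule on 2]
6. not p1 implies p2, w1   [Dia-rule on 3: fresh world w1, w0Rw1]
7. p2, w1   [implies-rule on 6 (branches; this branch)]
8. Box (p2 or p3), w2   [Dia-rule on 4: fresh world w2, w0Rw2]
9. p2 or p3, w0   [Box-rule on 8 via w2Rw0]
10. p2 or p3, w1   [Box-rule on 8 via w2Rw1]
11. p2 or p3, w2   [Box-rule on 8 via w2Rw2]
12. p3, w0   [or-rule on 9 (branches; this branch)]
13. p3, w1   [or-rule on 10 (branches; this branch)]
14. p3, w2   [or-rule on 11 (branches; this branch)]
15. not (p2 or p3), w3   [neg-Box-rule on 5: fresh world w3, w0Rw3]
16. not p2, w3   [neg-or-rule on 15]
17. not p3, w3   [neg-or-rule on 15]
18. p2 or p3, w3   [Box-rule on 8 via w2Rw3]
19. p3, w3   [or-rule on 18 (branches; this branch)]
Accessibility: w0Rw0, w0Rw1, w0Rw2, w0Rw3, w1Rw0, w1Rw1, w1Rw2, w1Rw3, w2Rw0, w2Rw1, w2Rw2, w2Rw3, w3Rw0, w3Rw1, w3Rw2, w3Rw3
Branch closes: p3 and not p3 both at w3.
Every branch closes (one shown): unsatisfiable in S5.
S4-tableau for the formula:
1. not (Dia Box (p2 or p3) implies Box (p2 or p3)) and Dia (not p1 implies p2), w0
2. not (Dia Box (p2 or p3) implies Box (p2 or p3)), w0   [and-rule on 1]
3. Dia (not p1 implies p2), w0   [and-rule on 1]
4. Dia Box (p2 or p3), w0   [neg-implies-rule on 2]
5. not Box (p2 or p3), w0   [neg-implies-rule on 2]
6. not p1 implies p2, w1   [Dia-rule on 3: fresh world w1, w0Rw1]
7. p2, w1   [implies-rule on 6 (branches; this branch)]
8. Box (p2 or p3), w2   [Dia-rule on 4: fresh world w2, w0Rw2]
9. p2 or p3, w2   [Box-rule on 8 via w2Rw2]
10. p3, w2   [or-rule on 9 (branches; this branch)]
11. not (p2 or p3), w3   [neg-Box-rule on 5: fresh world w3, w0Rw3]
12. not p2, w3   [neg-or-rule on 11]
13. not p3, w3   [neg-or-rule on 11]
Accessibility: w0Rw0, w0Rw1, w0Rw2, w0Rw3, w1Rw1, w2Rw2, w3Rw3
Complete open branch: satisfiable in S4, hence also in K, T (this S4-model is also a K-model and a T-model).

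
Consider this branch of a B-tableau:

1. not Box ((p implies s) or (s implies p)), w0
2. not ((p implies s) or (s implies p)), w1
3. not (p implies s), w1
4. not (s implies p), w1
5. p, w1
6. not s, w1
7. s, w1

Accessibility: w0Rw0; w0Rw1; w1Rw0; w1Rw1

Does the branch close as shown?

Yes, closed

Both s and not s appear at w1.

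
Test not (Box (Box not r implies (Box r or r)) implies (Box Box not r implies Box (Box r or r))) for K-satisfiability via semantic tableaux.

Unsatisfiable (every branch closes)

1. not (Box (Box not r implies (Box r or r)) implies (Box Box not r implies Box (Box r or r))), 0
2. Box (Box not r implies (Box r or r)), 0
3. not (Box Box not r implies Box (Box r or r)), 0
4. Box Box not r, 0
5. not Box (Box r or r), 0
6. not (Box r or r), 1
7. not Box r, 1
8. not r, 1
9. Box not r implies (Box r or r), 1
10. Box not r, 1
11. not Box not r, 1
12. not r, 2
13. r, 3
14. not r, 3
Accessibility: 0R1, 1R2, 1R3
Branch closes: r and not r both at 3.
(One branch shown.) All branches close.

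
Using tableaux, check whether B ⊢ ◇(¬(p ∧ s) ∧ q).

Tableau for the negation ¬◇(¬(p ∧ s) ∧ q):
1. ¬◇(¬(p ∧ s) ∧ q), 0
2. ¬(¬(p ∧ s) ∧ q), 0   [¬◇-rule on 1 via 0R0]
3. ¬q, 0   [¬∧-rule on 2 (branches; this branch)]
Accessibility: 0R0
The negation has an open branch (countermodel exists).

No, not valid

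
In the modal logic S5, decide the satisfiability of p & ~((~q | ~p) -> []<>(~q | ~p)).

No, unsatisfiable

1. p & ~((~q | ~p) -> []<>(~q | ~p)), u
2. p, u
3. ~((~q | ~p) -> []<>(~q | ~p)), u
4. ~q | ~p, u
5. ~[]<>(~q | ~p), u
6. ~q, u
7. ~<>(~q | ~p), v
8. ~(~q | ~p), u
9. q, u
Accessibility: uRu, uRv, vRu, vRv
Branch closes: q and ~q both at u.
All branches of the tableau close; one closing branch shown above.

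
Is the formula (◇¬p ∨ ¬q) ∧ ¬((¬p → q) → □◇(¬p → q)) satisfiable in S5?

Unsatisfiable (every branch closes)

1. (◇¬p ∨ ¬q) ∧ ¬((¬p → q) → □◇(¬p → q)), w0
2. ◇¬p ∨ ¬q, w0
3. ¬((¬p → q) → □◇(¬p → q)), w0
4. ¬p → q, w0
5. ¬□◇(¬p → q), w0
6. ¬q, w0
7. p, w0
8. ¬◇(¬p → q), w1
9. ¬(¬p → q), w0
10. ¬p, w0
Accessibility: w0Rw0, w0Rw1, w1Rw0, w1Rw1
Branch closes: p and ¬p both at w0.
All branches of the tableau close; one closing branch shown above.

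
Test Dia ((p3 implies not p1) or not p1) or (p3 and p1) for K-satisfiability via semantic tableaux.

Satisfiable (open branch found)

1. Dia ((p3 implies not p1) or not p1) or (p3 and p1), 0
2. p3 and p1, 0
3. p3, 0
4. p1, 0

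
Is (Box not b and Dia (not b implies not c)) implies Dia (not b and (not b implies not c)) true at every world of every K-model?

Valid in K

Tableau for the negation not ((Box not b and Dia (not b implies not c)) implies Dia (not b and (not b implies not c))):
1. not ((Box not b and Dia (not b implies not c)) implies Dia (not b and (not b implies not c))), u
2. Box not b and Dia (not b implies not c), u
3. not Dia (not b and (not b implies not c)), u
4. Box not b, u
5. Dia (not b implies not c), u
6. not b implies not c, v
7. not (not b and (not b implies not c)), v
8. not b, v
9. not c, v
10. not (not b implies not c), v
11. c, v
Accessibility: uRv
Branch closes: c and not c both at v.
All branches of the negation close; one closing branch shown above.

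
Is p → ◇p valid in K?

Tableau for the negation ¬(p → ◇p):
1. ¬(p → ◇p), u
2. p, u
3. ¬◇p, u
The negation has an open branch (countermodel exists).

No, not valid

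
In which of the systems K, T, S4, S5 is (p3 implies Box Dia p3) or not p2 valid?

S4-tableau for the negation not ((p3 implies Box Dia p3) or not p2):
1. not ((p3 implies Box Dia p3) or not p2), u
2. not (p3 implies Box Dia p3), u   [neg-or-rule on 1]
3. p2, u   [neg-or-rule on 1]
4. p3, u   [neg-implies-rule on 2]
5. not Box Dia p3, u   [neg-implies-rule on 2]
6. not Dia p3, v   [neg-Box-rule on 5: fresh world v, uRv]
7. not p3, v   [neg-Dia-rule on 6 via vRv]
Accessibility: uRu, uRv, vRv
Complete open branch: countermodel on an S4-frame, so not valid in S4, nor in K, T (the same frame is also a K-frame and a T-frame).
S5-tableau for the negation not ((p3 implies Box Dia p3) or not p2):
1. not ((p3 implies Box Dia p3) or not p2), u
2. not (p3 implies Box Dia p3), u   [neg-or-rule on 1]
3. p2, u   [neg-or-rule on 1]
4. p3, u   [neg-implies-rule on 2]
5. not Box Dia p3, u   [neg-implies-rule on 2]
6. not Dia p3, v   [neg-Box-rule on 5: fresh world v, uRv]
7. not p3, u   [neg-Dia-rule on 6 via vRu]
Accessibility: uRu, uRv, vRu, vRv
Branch closes: p3 and not p3 both at u.
Every branch closes (one shown): valid in S5.

S5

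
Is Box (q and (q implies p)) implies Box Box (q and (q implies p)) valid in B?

Tableau for the negation not (Box (q and (q implies p)) implies Box Box (q and (q implies p))):
1. not (Box (q and (q implies p)) implies Box Box (q and (q implies p))), u
2. Box (q and (q implies p)), u
3. not Box Box (q and (q implies p)), u
4. q and (q implies p), u
5. q, u
6. q implies p, u
7. p, u
8. not Box (q and (q implies p)), v
9. q and (q implies p), v
10. q, v
11. q implies p, v
12. p, v
13. not (q and (q implies p)), w
14. not (q implies p), w
15. q, w
16. not p, w
Accessibility: uRu, uRv, vRu, vRv, vRw, wRv, wRw
The negation has an open branch (countermodel exists).

No, not valid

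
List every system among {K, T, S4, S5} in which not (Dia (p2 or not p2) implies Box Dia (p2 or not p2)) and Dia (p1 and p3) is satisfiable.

K

T-tableau for the formula:
1. not (Dia (p2 or not p2) implies Box Dia (p2 or not p2)) and Dia (p1 and p3), u
2. not (Dia (p2 or not p2) implies Box Dia (p2 or not p2)), u
3. Dia (p1 and p3), u
4. Dia (p2 or not p2), u
5. not Box Dia (p2 or not p2), u
6. p1 and p3, v
7. p1, v
8. p3, v
9. p2 or not p2, w
10. not p2, w
11. not Dia (p2 or not p2), x
12. not (p2 or not p2), x
13. not p2, x
14. p2, x
Accessibility: uRu, uRv, uRw, uRx, vRv, wRw, xRx
Branch closes: p2 and not p2 both at x.
Every branch closes (one shown): unsatisfiable in T, hence also in S4, S5 (every S4/S5-frame is a T-frame).
K-tableau for the formula:
1. not (Dia (p2 or not p2) implies Box Dia (p2 or not p2)) and Dia (p1 and p3), u
2. not (Dia (p2 or not p2) implies Box Dia (p2 or not p2)), u
3. Dia (p1 and p3), u
4. Dia (p2 or not p2), u
5. not Box Dia (p2 or not p2), u
6. p1 and p3, v
7. p1, v
8. p3, v
9. p2 or not p2, w
10. not p2, w
11. not Dia (p2 or not p2), x
Accessibility: uRv, uRw, uRx
Complete open branch: satisfiable in K.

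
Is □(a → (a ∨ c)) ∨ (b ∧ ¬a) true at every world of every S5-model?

Tableau for the negation ¬(□(a → (a ∨ c)) ∨ (b ∧ ¬a)):
1. ¬(□(a → (a ∨ c)) ∨ (b ∧ ¬a)), 0
2. ¬□(a → (a ∨ c)), 0   [¬∨-rule on 1]
3. ¬(b ∧ ¬a), 0   [¬∨-rule on 1]
4. a, 0   [¬∧-rule on 3 (branches; this branch)]
5. ¬(a → (a ∨ c)), 1   [¬□-rule on 2: fresh world 1, 0R1]
6. a, 1   [¬→-rule on 5]
7. ¬(a ∨ c), 1   [¬→-rule on 5]
8. ¬a, 1   [¬∨-rule on 7]
9. ¬c, 1   [¬∨-rule on 7]
Accessibility: 0R0, 0R1, 1R0, 1R1
Branch closes: a and ¬a both at 1.
Every branch of the negation's tableau closes; the branch above is one of them.

Valid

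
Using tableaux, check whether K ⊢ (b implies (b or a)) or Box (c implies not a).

Tableau for the negation not ((b implies (b or a)) or Box (c implies not a)):
1. not ((b implies (b or a)) or Box (c implies not a)), u
2. not (b implies (b or a)), u
3. not Box (c implies not a), u
4. b, u
5. not (b or a), u
6. not b, u
7. not a, u
Branch closes: b and not b both at u.
Every branch of the negation's tableau closes; the branch above is one of them.

Valid in K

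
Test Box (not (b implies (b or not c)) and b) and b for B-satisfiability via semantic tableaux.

Unsatisfiable (every branch closes)

1. Box (not (b implies (b or not c)) and b) and b, u
2. Box (not (b implies (b or not c)) and b), u   [and-rule on 1]
3. b, u   [and-rule on 1]
4. not (b implies (b or not c)) and b, u   [Box-rule on 2 via uRu]
5. not (b implies (b or not c)), u   [and-rule on 4]
6. not (b or not c), u   [neg-implies-rule on 5]
7. not b, u   [neg-or-rule on 6]
8. c, u   [neg-or-rule on 6]
Accessibility: uRu
Branch closes: b and not b both at u.
Every branch closes; the branch above is one of them.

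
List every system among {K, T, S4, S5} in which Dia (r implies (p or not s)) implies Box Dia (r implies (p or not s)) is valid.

S4-tableau for the negation not (Dia (r implies (p or not s)) implies Box Dia (r implies (p or not s))):
1. not (Dia (r implies (p or not s)) implies Box Dia (r implies (p or not s))), 0
2. Dia (r implies (p or not s)), 0
3. not Box Dia (r implies (p or not s)), 0
4. r implies (p or not s), 1
5. p or not s, 1
6. not s, 1
7. not Dia (r implies (p or not s)), 2
8. not (r implies (p or not s)), 2
9. r, 2
10. not (p or not s), 2
11. not p, 2
12. s, 2
Accessibility: 0R0, 0R1, 0R2, 1R1, 2R2
Complete open branch: countermodel on an S4-frame, so not valid in S4, nor in K, T (the same frame is also a K-frame and a T-frame).
S5-tableau for the negation not (Dia (r implies (p or not s)) implies Box Dia (r implies (p or not s))):
1. not (Dia (r implies (p or not s)) implies Box Dia (r implies (p or not s))), 0
2. Dia (r implies (p or not s)), 0
3. not Box Dia (r implies (p or not s)), 0
4. r implies (p or not s), 1
5. p or not s, 1
6. not s, 1
7. not Dia (r implies (p or not s)), 2
8. not (r implies (p or not s)), 0
9. r, 0
10. not (p or not s), 0
11. not p, 0
12. s, 0
13. not (r implies (p or not s)), 1
14. r, 1
15. not (p or not s), 1
16. not p, 1
17. s, 1
Accessibility: 0R0, 0R1, 0R2, 1R0, 1R1, 1R2, 2R0, 2R1, 2R2
Branch closes: s and not s both at 1.
Every branch closes (one shown): valid in S5.

S5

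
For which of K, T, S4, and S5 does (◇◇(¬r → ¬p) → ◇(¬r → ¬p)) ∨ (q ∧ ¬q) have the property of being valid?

S4, S5

S4-tableau for the negation ¬((◇◇(¬r → ¬p) → ◇(¬r → ¬p)) ∨ (q ∧ ¬q)):
1. ¬((◇◇(¬r → ¬p) → ◇(¬r → ¬p)) ∨ (q ∧ ¬q)), 0
2. ¬(◇◇(¬r → ¬p) → ◇(¬r → ¬p)), 0   [¬∨-rule on 1]
3. ¬(q ∧ ¬q), 0   [¬∨-rule on 1]
4. ◇◇(¬r → ¬p), 0   [¬→-rule on 2]
5. ¬◇(¬r → ¬p), 0   [¬→-rule on 2]
6. ¬(¬r → ¬p), 0   [¬◇-rule on 5 via 0R0]
7. ¬r, 0   [¬→-rule on 6]
8. p, 0   [¬→-rule on 6]
9. q, 0   [¬∧-rule on 3 (branches; this branch)]
10. ◇(¬r → ¬p), 1   [◇-rule on 4: fresh world 1, 0R1]
11. ¬(¬r → ¬p), 1   [¬◇-rule on 5 via 0R1]
12. ¬r, 1   [¬→-rule on 11]
13. p, 1   [¬→-rule on 11]
14. ¬r → ¬p, 2   [◇-rule on 10: fresh world 2, 1R2]
15. ¬(¬r → ¬p), 2   [¬◇-rule on 5 via 0R2]
16. ¬r, 2   [¬→-rule on 15]
17. p, 2   [¬→-rule on 15]
18. ¬p, 2   [→-rule on 14 (branches; this branch)]
Accessibility: 0R0, 0R1, 0R2, 1R1, 1R2, 2R2
Branch closes: p and ¬p both at 2.
Every branch closes (one shown): valid in S4, hence also in S5 (every theorem of S4 is a theorem of S5).
T-tableau for the negation ¬((◇◇(¬r → ¬p) → ◇(¬r → ¬p)) ∨ (q ∧ ¬q)):
1. ¬((◇◇(¬r → ¬p) → ◇(¬r → ¬p)) ∨ (q ∧ ¬q)), 0
2. ¬(◇◇(¬r → ¬p) → ◇(¬r → ¬p)), 0   [¬∨-rule on 1]
3. ¬(q ∧ ¬q), 0   [¬∨-rule on 1]
4. ◇◇(¬r → ¬p), 0   [¬→-rule on 2]
5. ¬◇(¬r → ¬p), 0   [¬→-rule on 2]
6. ¬(¬r → ¬p), 0   [¬◇-rule on 5 via 0R0]
7. ¬r, 0   [¬→-rule on 6]
8. p, 0   [¬→-rule on 6]
9. q, 0   [¬∧-rule on 3 (branches; this branch)]
10. ◇(¬r → ¬p), 1   [◇-rule on 4: fresh world 1, 0R1]
11. ¬(¬r → ¬p), 1   [¬◇-rule on 5 via 0R1]
12. ¬r, 1   [¬→-rule on 11]
13. p, 1   [¬→-rule on 11]
14. ¬r → ¬p, 2   [◇-rule on 10: fresh world 2, 1R2]
15. ¬p, 2   [→-rule on 14 (branches; this branch)]
Accessibility: 0R0, 0R1, 1R1, 1R2, 2R2
Complete open branch: countermodel on a T-frame, so not valid in T, nor in K (the same frame is also a K-frame).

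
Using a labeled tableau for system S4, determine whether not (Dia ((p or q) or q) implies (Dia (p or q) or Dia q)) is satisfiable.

No, unsatisfiable

1. not (Dia ((p or q) or q) implies (Dia (p or q) or Dia q)), 0
2. Dia ((p or q) or q), 0
3. not (Dia (p or q) or Dia q), 0
4. not Dia (p or q), 0
5. not Dia q, 0
6. not (p or q), 0
7. not p, 0
8. not q, 0
9. (p or q) or q, 1
10. not (p or q), 1
11. not p, 1
12. not q, 1
13. p or q, 1
14. q, 1
Accessibility: 0R0, 0R1, 1R1
Branch closes: q and not q both at 1.
(One branch shown.) All branches close.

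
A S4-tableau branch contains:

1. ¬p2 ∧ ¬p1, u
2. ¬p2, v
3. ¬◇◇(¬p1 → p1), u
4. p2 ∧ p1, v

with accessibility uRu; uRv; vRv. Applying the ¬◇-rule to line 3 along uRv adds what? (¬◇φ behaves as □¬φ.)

¬◇(¬p1 → p1), v

¬◇φ behaves as □¬φ: propagate the negated body to each accessible world.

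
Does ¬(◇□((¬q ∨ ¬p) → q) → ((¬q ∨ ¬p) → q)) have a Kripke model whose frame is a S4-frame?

1. ¬(◇□((¬q ∨ ¬p) → q) → ((¬q ∨ ¬p) → q)), w0
2. ◇□((¬q ∨ ¬p) → q), w0   [¬→-rule on 1]
3. ¬((¬q ∨ ¬p) → q), w0   [¬→-rule on 1]
4. ¬q ∨ ¬p, w0   [¬→-rule on 3]
5. ¬q, w0   [¬→-rule on 3]
6. ¬p, w0   [∨-rule on 4 (branches; this branch)]
7. □((¬q ∨ ¬p) → q), w1   [◇-rule on 2: fresh world w1, w0Rw1]
8. (¬q ∨ ¬p) → q, w1   [□-rule on 7 via w1Rw1]
9. q, w1   [→-rule on 8 (branches; this branch)]
Accessibility: w0Rw0, w0Rw1, w1Rw1

Yes, satisfiable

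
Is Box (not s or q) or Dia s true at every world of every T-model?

Valid in T

Tableau for the negation not (Box (not s or q) or Dia s):
1. not (Box (not s or q) or Dia s), w0
2. not Box (not s or q), w0
3. not Dia s, w0
4. not s, w0
5. not (not s or q), w1
6. s, w1
7. not q, w1
8. not s, w1
Accessibility: w0Rw0, w0Rw1, w1Rw1
Branch closes: s and not s both at w1.
All branches of the negation close; one closing branch shown above.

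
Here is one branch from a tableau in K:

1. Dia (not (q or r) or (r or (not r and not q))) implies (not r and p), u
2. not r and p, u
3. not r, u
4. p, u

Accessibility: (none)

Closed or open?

Not closed

There is no literal clash: for every atom and world, at most one sign appears.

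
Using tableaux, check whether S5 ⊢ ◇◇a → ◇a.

Tableau for the negation ¬(◇◇a → ◇a):
1. ¬(◇◇a → ◇a), 0
2. ◇◇a, 0
3. ¬◇a, 0
4. ¬a, 0
5. ◇a, 1
6. ¬a, 1
7. a, 2
8. ¬a, 2
Accessibility: 0R0, 0R1, 0R2, 1R0, 1R1, 1R2, 2R0, 2R1, 2R2
Branch closes: a and ¬a both at 2.
Every branch of the negation's tableau closes; the branch above is one of them.

Yes, valid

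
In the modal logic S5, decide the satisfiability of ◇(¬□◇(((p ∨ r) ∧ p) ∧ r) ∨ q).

Satisfiable (open branch found)

1. ◇(¬□◇(((p ∨ r) ∧ p) ∧ r) ∨ q), u
2. ¬□◇(((p ∨ r) ∧ p) ∧ r) ∨ q, v   [◇-rule on 1: fresh world v, uRv]
3. q, v   [∨-rule on 2 (branches; this branch)]
Accessibility: uRu, uRv, vRu, vRv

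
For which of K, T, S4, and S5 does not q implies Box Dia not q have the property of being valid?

S5-tableau for the negation not (not q implies Box Dia not q):
1. not (not q implies Box Dia not q), 0
2. not q, 0
3. not Box Dia not q, 0
4. not Dia not q, 1
5. q, 0
Accessibility: 0R0, 0R1, 1R0, 1R1
Branch closes: q and not q both at 0.
Every branch closes (one shown): valid in S5.
S4-tableau for the negation not (not q implies Box Dia not q):
1. not (not q implies Box Dia not q), 0
2. not q, 0
3. not Box Dia not q, 0
4. not Dia not q, 1
5. q, 1
Accessibility: 0R0, 0R1, 1R1
Complete open branch: countermodel on an S4-frame, so not valid in S4, nor in K, T (the same frame is also a K-frame and a T-frame).

S5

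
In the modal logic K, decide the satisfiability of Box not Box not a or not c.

1. Box not Box not a or not c, u
2. not c, u

Satisfiable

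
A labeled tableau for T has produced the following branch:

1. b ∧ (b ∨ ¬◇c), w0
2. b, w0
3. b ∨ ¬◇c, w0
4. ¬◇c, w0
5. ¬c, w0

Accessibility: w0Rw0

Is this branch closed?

No, open

No atom appears with both signs at the same world.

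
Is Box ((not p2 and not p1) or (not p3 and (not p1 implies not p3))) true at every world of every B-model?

Invalid (countermodel exists)

Tableau for the negation not Box ((not p2 and not p1) or (not p3 and (not p1 implies not p3))):
1. not Box ((not p2 and not p1) or (not p3 and (not p1 implies not p3))), u
2. not ((not p2 and not p1) or (not p3 and (not p1 implies not p3))), v
3. not (not p2 and not p1), v
4. not (not p3 and (not p1 implies not p3)), v
5. p1, v
6. p3, v
Accessibility: uRu, uRv, vRu, vRv
The negation has an open branch (countermodel exists).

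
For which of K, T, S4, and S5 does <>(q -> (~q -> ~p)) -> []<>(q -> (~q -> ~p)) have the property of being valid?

T, S4, S5

T-tableau for the negation ~(<>(q -> (~q -> ~p)) -> []<>(q -> (~q -> ~p))):
1. ~(<>(q -> (~q -> ~p)) -> []<>(q -> (~q -> ~p))), 0
2. <>(q -> (~q -> ~p)), 0
3. ~[]<>(q -> (~q -> ~p)), 0
4. q -> (~q -> ~p), 1
5. ~q -> ~p, 1
6. ~p, 1
7. ~<>(q -> (~q -> ~p)), 2
8. ~(q -> (~q -> ~p)), 2
9. q, 2
10. ~(~q -> ~p), 2
11. ~q, 2
12. p, 2
Accessibility: 0R0, 0R1, 0R2, 1R1, 2R2
Branch closes: q and ~q both at 2.
Every branch closes (one shown): valid in T, hence also in S4, S5 (every theorem of T is a theorem of S4 and S5).
K-tableau for the negation ~(<>(q -> (~q -> ~p)) -> []<>(q -> (~q -> ~p))):
1. ~(<>(q -> (~q -> ~p)) -> []<>(q -> (~q -> ~p))), 0
2. <>(q -> (~q -> ~p)), 0
3. ~[]<>(q -> (~q -> ~p)), 0
4. q -> (~q -> ~p), 1
5. ~q -> ~p, 1
6. ~p, 1
7. ~<>(q -> (~q -> ~p)), 2
Accessibility: 0R1, 0R2
Complete open branch: countermodel on a K-frame, so not valid in K.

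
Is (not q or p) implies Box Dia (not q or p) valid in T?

Tableau for the negation not ((not q or p) implies Box Dia (not q or p)):
1. not ((not q or p) implies Box Dia (not q or p)), u
2. not q or p, u
3. not Box Dia (not q or p), u
4. p, u
5. not Dia (not q or p), v
6. not (not q or p), v
7. q, v
8. not p, v
Accessibility: uRu, uRv, vRv
The negation has an open branch (countermodel exists).

No, not valid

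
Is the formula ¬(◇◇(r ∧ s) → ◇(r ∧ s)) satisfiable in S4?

1. ¬(◇◇(r ∧ s) → ◇(r ∧ s)), u
2. ◇◇(r ∧ s), u
3. ¬◇(r ∧ s), u
4. ¬(r ∧ s), u
5. ¬s, u
6. ◇(r ∧ s), v
7. ¬(r ∧ s), v
8. ¬s, v
9. r ∧ s, w
10. r, w
11. s, w
12. ¬(r ∧ s), w
13. ¬s, w
Accessibility: uRu, uRv, uRw, vRv, vRw, wRw
Branch closes: s and ¬s both at w.
All branches of the tableau close; one closing branch shown above.

No, unsatisfiable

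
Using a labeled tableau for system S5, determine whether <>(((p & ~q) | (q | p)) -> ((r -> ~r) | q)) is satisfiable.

Yes, satisfiable

1. <>(((p & ~q) | (q | p)) -> ((r -> ~r) | q)), u
2. ((p & ~q) | (q | p)) -> ((r -> ~r) | q), v
3. (r -> ~r) | q, v
4. q, v
Accessibility: uRu, uRv, vRu, vRv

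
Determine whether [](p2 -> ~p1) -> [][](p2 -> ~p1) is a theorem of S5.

Valid

Tableau for the negation ~([](p2 -> ~p1) -> [][](p2 -> ~p1)):
1. ~([](p2 -> ~p1) -> [][](p2 -> ~p1)), 0
2. [](p2 -> ~p1), 0   [~->-rule on 1]
3. ~[][](p2 -> ~p1), 0   [~->-rule on 1]
4. p2 -> ~p1, 0   [[]-rule on 2 via 0R0]
5. ~p1, 0   [->-rule on 4 (branches; this branch)]
6. ~[](p2 -> ~p1), 1   [~[]-rule on 3: fresh world 1, 0R1]
7. p2 -> ~p1, 1   [[]-rule on 2 via 0R1]
8. ~p1, 1   [->-rule on 7 (branches; this branch)]
9. ~(p2 -> ~p1), 2   [~[]-rule on 6: fresh world 2, 1R2]
10. p2, 2   [~->-rule on 9]
11. p1, 2   [~->-rule on 9]
12. p2 -> ~p1, 2   [[]-rule on 2 via 0R2]
13. ~p1, 2   [->-rule on 12 (branches; this branch)]
Accessibility: 0R0, 0R1, 0R2, 1R0, 1R1, 1R2, 2R0, 2R1, 2R2
Branch closes: p1 and ~p1 both at 2.
All branches of the negation close; one closing branch shown above.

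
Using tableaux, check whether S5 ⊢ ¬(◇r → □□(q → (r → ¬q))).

No, not valid

Tableau for the negation ◇r → □□(q → (r → ¬q)):
1. ◇r → □□(q → (r → ¬q)), u
2. □□(q → (r → ¬q)), u
3. □(q → (r → ¬q)), u
4. q → (r → ¬q), u
5. r → ¬q, u
6. ¬q, u
Accessibility: uRu
The negation has an open branch (countermodel exists).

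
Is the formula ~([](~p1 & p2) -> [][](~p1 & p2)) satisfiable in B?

1. ~([](~p1 & p2) -> [][](~p1 & p2)), 0
2. [](~p1 & p2), 0   [~->-rule on 1]
3. ~[][](~p1 & p2), 0   [~->-rule on 1]
4. ~p1 & p2, 0   [[]-rule on 2 via 0R0]
5. ~p1, 0   [&-rule on 4]
6. p2, 0   [&-rule on 4]
7. ~[](~p1 & p2), 1   [~[]-rule on 3: fresh world 1, 0R1]
8. ~p1 & p2, 1   [[]-rule on 2 via 0R1]
9. ~p1, 1   [&-rule on 8]
10. p2, 1   [&-rule on 8]
11. ~(~p1 & p2), 2   [~[]-rule on 7: fresh world 2, 1R2]
12. ~p2, 2   [~&-rule on 11 (branches; this branch)]
Accessibility: 0R0, 0R1, 1R0, 1R1, 1R2, 2R1, 2R2

Satisfiable (open branch found)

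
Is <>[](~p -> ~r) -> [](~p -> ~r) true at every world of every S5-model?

Yes, valid

Tableau for the negation ~(<>[](~p -> ~r) -> [](~p -> ~r)):
1. ~(<>[](~p -> ~r) -> [](~p -> ~r)), w0
2. <>[](~p -> ~r), w0
3. ~[](~p -> ~r), w0
4. [](~p -> ~r), w1
5. ~p -> ~r, w0
6. ~p -> ~r, w1
7. ~r, w0
8. ~r, w1
9. ~(~p -> ~r), w2
10. ~p, w2
11. r, w2
12. ~p -> ~r, w2
13. ~r, w2
Accessibility: w0Rw0, w0Rw1, w0Rw2, w1Rw0, w1Rw1, w1Rw2, w2Rw0, w2Rw1, w2Rw2
Branch closes: r and ~r both at w2.
Every branch of the negation's tableau closes; the branch above is one of them.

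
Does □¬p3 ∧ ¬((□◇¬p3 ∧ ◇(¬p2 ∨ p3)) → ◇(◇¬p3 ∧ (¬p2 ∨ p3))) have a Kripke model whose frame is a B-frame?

No, unsatisfiable

1. □¬p3 ∧ ¬((□◇¬p3 ∧ ◇(¬p2 ∨ p3)) → ◇(◇¬p3 ∧ (¬p2 ∨ p3))), w0
2. □¬p3, w0
3. ¬((□◇¬p3 ∧ ◇(¬p2 ∨ p3)) → ◇(◇¬p3 ∧ (¬p2 ∨ p3))), w0
4. □◇¬p3 ∧ ◇(¬p2 ∨ p3), w0
5. ¬◇(◇¬p3 ∧ (¬p2 ∨ p3)), w0
6. □◇¬p3, w0
7. ◇(¬p2 ∨ p3), w0
8. ¬p3, w0
9. ¬(◇¬p3 ∧ (¬p2 ∨ p3)), w0
10. ◇¬p3, w0
11. ¬(¬p2 ∨ p3), w0
12. p2, w0
13. ¬p2 ∨ p3, w1
14. ¬p3, w1
15. ¬(◇¬p3 ∧ (¬p2 ∨ p3)), w1
16. ◇¬p3, w1
17. ¬p2, w1
18. ¬(¬p2 ∨ p3), w1
19. p2, w1
Accessibility: w0Rw0, w0Rw1, w1Rw0, w1Rw1
Branch closes: p2 and ¬p2 both at w1.
All branches of the tableau close; one closing branch shown above.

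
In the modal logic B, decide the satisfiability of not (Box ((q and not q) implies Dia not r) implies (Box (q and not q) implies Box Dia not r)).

Unsatisfiable (every branch closes)

1. not (Box ((q and not q) implies Dia not r) implies (Box (q and not q) implies Box Dia not r)), u
2. Box ((q and not q) implies Dia not r), u
3. not (Box (q and not q) implies Box Dia not r), u
4. Box (q and not q), u
5. not Box Dia not r, u
6. (q and not q) implies Dia not r, u
7. q and not q, u
8. q, u
9. not q, u
Accessibility: uRu
Branch closes: q and not q both at u.
All branches of the tableau close; one closing branch shown above.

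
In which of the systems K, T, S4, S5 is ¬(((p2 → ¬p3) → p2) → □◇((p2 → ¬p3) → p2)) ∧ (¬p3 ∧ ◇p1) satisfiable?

K, T, S4

S5-tableau for the formula:
1. ¬(((p2 → ¬p3) → p2) → □◇((p2 → ¬p3) → p2)) ∧ (¬p3 ∧ ◇p1), w0
2. ¬(((p2 → ¬p3) → p2) → □◇((p2 → ¬p3) → p2)), w0
3. ¬p3 ∧ ◇p1, w0
4. (p2 → ¬p3) → p2, w0
5. ¬□◇((p2 → ¬p3) → p2), w0
6. ¬p3, w0
7. ◇p1, w0
8. p2, w0
9. ¬◇((p2 → ¬p3) → p2), w1
10. ¬((p2 → ¬p3) → p2), w0
11. p2 → ¬p3, w0
12. ¬p2, w0
Accessibility: w0Rw0, w0Rw1, w1Rw0, w1Rw1
Branch closes: p2 and ¬p2 both at w0.
Every branch closes (one shown): unsatisfiable in S5.
S4-tableau for the formula:
1. ¬(((p2 → ¬p3) → p2) → □◇((p2 → ¬p3) → p2)) ∧ (¬p3 ∧ ◇p1), w0
2. ¬(((p2 → ¬p3) → p2) → □◇((p2 → ¬p3) → p2)), w0
3. ¬p3 ∧ ◇p1, w0
4. (p2 → ¬p3) → p2, w0
5. ¬□◇((p2 → ¬p3) → p2), w0
6. ¬p3, w0
7. ◇p1, w0
8. p2, w0
9. ¬◇((p2 → ¬p3) → p2), w1
10. ¬((p2 → ¬p3) → p2), w1
11. p2 → ¬p3, w1
12. ¬p2, w1
13. ¬p3, w1
14. p1, w2
Accessibility: w0Rw0, w0Rw1, w0Rw2, w1Rw1, w2Rw2
Complete open branch: satisfiable in S4, hence also in K, T (this S4-model is also a K-model and a T-model).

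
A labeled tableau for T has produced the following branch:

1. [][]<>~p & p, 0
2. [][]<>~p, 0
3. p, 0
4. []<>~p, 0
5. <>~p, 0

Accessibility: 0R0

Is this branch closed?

There is no literal clash: for every atom and world, at most one sign appears.

No, open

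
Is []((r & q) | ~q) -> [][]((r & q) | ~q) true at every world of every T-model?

Tableau for the negation ~([]((r & q) | ~q) -> [][]((r & q) | ~q)):
1. ~([]((r & q) | ~q) -> [][]((r & q) | ~q)), u
2. []((r & q) | ~q), u   [~->-rule on 1]
3. ~[][]((r & q) | ~q), u   [~->-rule on 1]
4. (r & q) | ~q, u   [[]-rule on 2 via uRu]
5. ~q, u   [|-rule on 4 (branches; this branch)]
6. ~[]((r & q) | ~q), v   [~[]-rule on 3: fresh world v, uRv]
7. (r & q) | ~q, v   [[]-rule on 2 via uRv]
8. ~q, v   [|-rule on 7 (branches; this branch)]
9. ~((r & q) | ~q), w   [~[]-rule on 6: fresh world w, vRw]
10. ~(r & q), w   [~|-rule on 9]
11. q, w   [~|-rule on 9]
12. ~r, w   [~&-rule on 10 (branches; this branch)]
Accessibility: uRu, uRv, vRv, vRw, wRw
The negation has an open branch (countermodel exists).

Not valid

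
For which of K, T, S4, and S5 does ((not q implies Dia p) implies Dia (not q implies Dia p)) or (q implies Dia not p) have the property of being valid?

T-tableau for the negation not (((not q implies Dia p) implies Dia (not q implies Dia p)) or (q implies Dia not p)):
1. not (((not q implies Dia p) implies Dia (not q implies Dia p)) or (q implies Dia not p)), u
2. not ((not q implies Dia p) implies Dia (not q implies Dia p)), u
3. not (q implies Dia not p), u
4. not q implies Dia p, u
5. not Dia (not q implies Dia p), u
6. q, u
7. not Dia not p, u
8. not (not q implies Dia p), u
9. not q, u
10. not Dia p, u
Accessibility: uRu
Branch closes: q and not q both at u.
Every branch closes (one shown): valid in T, hence also in S4, S5 (every theorem of T is a theorem of S4 and S5).
K-tableau for the negation not (((not q implies Dia p) implies Dia (not q implies Dia p)) or (q implies Dia not p)):
1. not (((not q implies Dia p) implies Dia (not q implies Dia p)) or (q implies Dia not p)), u
2. not ((not q implies Dia p) implies Dia (not q implies Dia p)), u
3. not (q implies Dia not p), u
4. not q implies Dia p, u
5. not Dia (not q implies Dia p), u
6. q, u
7. not Dia not p, u
8. Dia p, u
9. p, v
10. not (not q implies Dia p), v
11. not q, v
12. not Dia p, v
Accessibility: uRv
Complete open branch: countermodel on a K-frame, so not valid in K.

T, S4, S5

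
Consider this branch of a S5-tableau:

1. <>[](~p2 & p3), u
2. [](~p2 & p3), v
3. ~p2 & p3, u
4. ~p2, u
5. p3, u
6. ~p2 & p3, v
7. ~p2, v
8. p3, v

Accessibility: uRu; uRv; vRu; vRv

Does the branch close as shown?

Open

No world carries both an atom and its negation.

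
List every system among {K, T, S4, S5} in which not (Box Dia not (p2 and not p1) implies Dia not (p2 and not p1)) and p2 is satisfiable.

T-tableau for the formula:
1. not (Box Dia not (p2 and not p1) implies Dia not (p2 and not p1)) and p2, 0
2. not (Box Dia not (p2 and not p1) implies Dia not (p2 and not p1)), 0
3. p2, 0
4. Box Dia not (p2 and not p1), 0
5. not Dia not (p2 and not p1), 0
6. Dia not (p2 and not p1), 0
7. p2 and not p1, 0
8. not p1, 0
9. not (p2 and not p1), 1
10. Dia not (p2 and not p1), 1
11. p2 and not p1, 1
12. p2, 1
13. not p1, 1
14. p1, 1
Accessibility: 0R0, 0R1, 1R1
Branch closes: p1 and not p1 both at 1.
Every branch closes (one shown): unsatisfiable in T, hence also in S4, S5 (every S4/S5-frame is a T-frame).
K-tableau for the formula:
1. not (Box Dia not (p2 and not p1) implies Dia not (p2 and not p1)) and p2, 0
2. not (Box Dia not (p2 and not p1) implies Dia not (p2 and not p1)), 0
3. p2, 0
4. Box Dia not (p2 and not p1), 0
5. not Dia not (p2 and not p1), 0
Complete open branch: satisfiable in K.

K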